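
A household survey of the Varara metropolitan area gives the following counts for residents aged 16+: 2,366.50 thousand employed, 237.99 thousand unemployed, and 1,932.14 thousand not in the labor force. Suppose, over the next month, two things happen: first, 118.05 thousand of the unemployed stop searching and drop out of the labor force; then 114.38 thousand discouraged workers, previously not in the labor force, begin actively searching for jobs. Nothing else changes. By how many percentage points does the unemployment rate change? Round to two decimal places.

The unemployment rate changes by −0.13 percentage points.

Initially, labor force = 2,366.50 + 237.99 = 2,604.49 thousand, so u = 237.99/2,604.49 = 9.14%.
After the first change, unemployed and labor force both fall by 118.05 → E = 2,366.50, U = 119.94, labor force = 2,486.44 thousand.
After the second change, unemployed and labor force both rise by 114.38 → E = 2,366.50, U = 234.32, labor force = 2,600.82 thousand.
New unemployment rate = 234.32 / 2,600.82 = 9.01%.
Change = 9.01% − 9.14% = −0.13 percentage points.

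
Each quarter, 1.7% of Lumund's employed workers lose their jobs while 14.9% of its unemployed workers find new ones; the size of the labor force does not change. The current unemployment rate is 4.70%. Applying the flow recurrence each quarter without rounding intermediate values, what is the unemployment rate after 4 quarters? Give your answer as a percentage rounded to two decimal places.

With a fixed labor force, u_{t+1} = u_t + s·(1−u_t) − f·u_t = u_t·(1−s−f) + s.
Here 1−s−f = 0.834 and s = 0.017.
u_1 = 0.047000 × 0.834 + 0.017 = 0.056198.
u_2 = 0.056198 × 0.834 + 0.017 = 0.063869.
u_3 = 0.063869 × 0.834 + 0.017 = 0.070267.
u_4 = 0.070267 × 0.834 + 0.017 = 0.075603.

Unemployment rate after four quarters ≈ 7.56%.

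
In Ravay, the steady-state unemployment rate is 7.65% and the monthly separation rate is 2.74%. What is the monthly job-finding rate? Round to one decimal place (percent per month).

Job-finding rate ≈ 33.1% per month.

From u* = s/(s+f): f = s·(1−u)/u.
f = 2.74 × (1 − 0.0765) / 0.0765 = 2.5304 / 0.0765 ≈ 33.1% per month.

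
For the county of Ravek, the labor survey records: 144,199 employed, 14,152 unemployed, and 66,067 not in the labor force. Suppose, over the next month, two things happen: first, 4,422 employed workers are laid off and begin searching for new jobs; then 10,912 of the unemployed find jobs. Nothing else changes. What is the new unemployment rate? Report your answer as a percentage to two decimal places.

Initially, labor force = 144,199 + 14,152 = 158,351, so u = 14,152/158,351 = 8.94%.
After the first change, employed falls and unemployed rises by 4,422; labor force unchanged → E = 139,777, U = 18,574, labor force = 158,351.
After the second change, unemployed falls and employed rises by 10,912; labor force unchanged → E = 150,689, U = 7,662, labor force = 158,351.
New unemployment rate = 7,662 / 158,351 = 4.84%.

New unemployment rate ≈ 4.84%.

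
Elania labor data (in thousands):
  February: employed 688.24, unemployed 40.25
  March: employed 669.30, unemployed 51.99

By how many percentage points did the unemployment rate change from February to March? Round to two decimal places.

February: labor force = 688.24 + 40.25 = 728.49; u = 40.25/728.49 = 5.53%.
March: labor force = 669.30 + 51.99 = 721.29; u = 51.99/721.29 = 7.21%.
Change = 7.21% − 5.53% = +1.68 pp.

The unemployment rate changed by +1.68 percentage points.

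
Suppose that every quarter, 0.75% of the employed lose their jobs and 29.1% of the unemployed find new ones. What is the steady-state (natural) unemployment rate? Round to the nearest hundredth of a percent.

At steady state the flows balance: s·E = f·U, so U/(E+U) = s/(s+f).
u* = 0.75 / (0.75 + 29.1) = 0.75 / 29.85 = 2.51%.

Steady-state unemployment rate ≈ 2.51%.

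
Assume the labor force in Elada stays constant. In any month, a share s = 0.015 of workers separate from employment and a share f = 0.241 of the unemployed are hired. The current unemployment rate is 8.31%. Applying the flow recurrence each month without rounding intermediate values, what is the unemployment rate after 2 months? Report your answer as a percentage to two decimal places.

With a fixed labor force, u_{t+1} = u_t + s·(1−u_t) − f·u_t = u_t·(1−s−f) + s.
Here 1−s−f = 0.744 and s = 0.015.
u_1 = 0.083100 × 0.744 + 0.015 = 0.076826.
u_2 = 0.076826 × 0.744 + 0.015 = 0.072159.

Unemployment rate after two months ≈ 7.22%.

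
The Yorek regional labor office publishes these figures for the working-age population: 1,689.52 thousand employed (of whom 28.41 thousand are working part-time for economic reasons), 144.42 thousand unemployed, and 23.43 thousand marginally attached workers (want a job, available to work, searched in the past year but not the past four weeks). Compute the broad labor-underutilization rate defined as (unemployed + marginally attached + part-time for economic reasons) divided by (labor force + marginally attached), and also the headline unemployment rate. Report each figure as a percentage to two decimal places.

Labor force = 1,689.52 + 144.42 = 1,833.94 thousand.
Numerator = 144.42 + 23.43 + 28.41 = 196.26 thousand.
Denominator = 1,833.94 + 23.43 = 1,857.37 thousand.
Broad rate = 196.26 / 1,857.37 = 10.57%.
Headline unemployment rate = 144.42 / 1,833.94 = 7.87%.

Broad underutilization rate ≈ 10.57%; headline unemployment rate ≈ 7.87%.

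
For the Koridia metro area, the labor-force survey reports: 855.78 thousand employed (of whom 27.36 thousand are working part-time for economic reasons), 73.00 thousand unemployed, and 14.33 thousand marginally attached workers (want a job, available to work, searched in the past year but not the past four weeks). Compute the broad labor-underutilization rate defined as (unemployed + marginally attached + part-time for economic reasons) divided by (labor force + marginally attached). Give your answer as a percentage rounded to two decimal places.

Labor force = 855.78 + 73.00 = 928.78 thousand.
Numerator = 73.00 + 14.33 + 27.36 = 114.69 thousand.
Denominator = 928.78 + 14.33 = 943.11 thousand.
Broad rate = 114.69 / 943.11 = 12.16%.

Broad underutilization rate ≈ 12.16%.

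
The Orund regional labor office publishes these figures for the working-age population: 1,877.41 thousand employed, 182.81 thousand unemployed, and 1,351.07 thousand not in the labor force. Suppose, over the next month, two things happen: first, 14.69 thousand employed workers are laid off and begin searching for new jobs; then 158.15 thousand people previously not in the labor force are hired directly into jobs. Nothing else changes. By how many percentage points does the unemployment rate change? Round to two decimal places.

Initially, labor force = 1,877.41 + 182.81 = 2,060.22 thousand, so u = 182.81/2,060.22 = 8.87%.
After the first change, employed falls and unemployed rises by 14.69; labor force unchanged → E = 1,862.72, U = 197.50, labor force = 2,060.22 thousand.
After the second change, employed and labor force both rise by 158.15; unemployed unchanged → E = 2,020.87, U = 197.50, labor force = 2,218.37 thousand.
New unemployment rate = 197.50 / 2,218.37 = 8.90%.
Change = 8.90% − 8.87% = +0.03 percentage points.

The unemployment rate changes by +0.03 percentage points.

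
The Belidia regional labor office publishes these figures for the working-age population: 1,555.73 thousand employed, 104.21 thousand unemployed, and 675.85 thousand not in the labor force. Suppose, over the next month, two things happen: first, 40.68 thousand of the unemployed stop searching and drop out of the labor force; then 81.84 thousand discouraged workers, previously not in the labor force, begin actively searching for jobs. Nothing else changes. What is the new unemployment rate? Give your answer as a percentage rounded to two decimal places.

Initially, labor force = 1,555.73 + 104.21 = 1,659.94 thousand, so u = 104.21/1,659.94 = 6.28%.
After the first change, unemployed and labor force both fall by 40.68 → E = 1,555.73, U = 63.53, labor force = 1,619.26 thousand.
After the second change, unemployed and labor force both rise by 81.84 → E = 1,555.73, U = 145.37, labor force = 1,701.10 thousand.
New unemployment rate = 145.37 / 1,701.10 = 8.55%.

New unemployment rate ≈ 8.55%.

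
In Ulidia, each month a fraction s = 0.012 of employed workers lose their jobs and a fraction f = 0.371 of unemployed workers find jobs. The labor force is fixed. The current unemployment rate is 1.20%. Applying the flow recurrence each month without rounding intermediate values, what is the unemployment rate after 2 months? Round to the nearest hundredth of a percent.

With a fixed labor force, u_{t+1} = u_t + s·(1−u_t) − f·u_t = u_t·(1−s−f) + s.
Here 1−s−f = 0.617 and s = 0.012.
u_1 = 0.012000 × 0.617 + 0.012 = 0.019404.
u_2 = 0.019404 × 0.617 + 0.012 = 0.023972.

Unemployment rate after two months ≈ 2.40%.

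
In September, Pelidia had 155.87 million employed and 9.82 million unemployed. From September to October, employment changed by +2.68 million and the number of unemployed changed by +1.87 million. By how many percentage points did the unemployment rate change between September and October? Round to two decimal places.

The unemployment rate changed by +0.94 percentage points.

September: labor force = 155.87 + 9.82 = 165.69; u = 9.82/165.69 = 5.93%.
October: labor force = 158.55 + 11.69 = 170.24; u = 11.69/170.24 = 6.87%.
Change = 6.87% − 5.93% = +0.94 pp.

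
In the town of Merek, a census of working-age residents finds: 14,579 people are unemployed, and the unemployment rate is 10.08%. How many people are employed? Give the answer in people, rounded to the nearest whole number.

About 130,054 are employed.

Labor force = U / u = 14,579 / 0.1008 ≈ 144,633.
Employed = labor force − unemployed = 144,633 − 14,579 = 130,054.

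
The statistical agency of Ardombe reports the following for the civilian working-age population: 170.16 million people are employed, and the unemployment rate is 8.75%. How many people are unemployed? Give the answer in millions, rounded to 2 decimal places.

About 16.32 million are unemployed.

Let U be the number unemployed. The labor force is E + U, and U/(E+U) = 0.0875.
So U = 0.0875 × 170.16 / (1 − 0.0875) = 14.8890 / 0.9125 ≈ 16.32 million.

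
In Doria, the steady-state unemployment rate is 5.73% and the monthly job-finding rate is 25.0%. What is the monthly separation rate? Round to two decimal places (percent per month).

From u* = s/(s+f): s = u·f/(1−u).
s = 0.0573 × 25.0 / (1 − 0.0573) = 1.4325 / 0.9427 ≈ 1.52% per month.

Separation rate ≈ 1.52% per month.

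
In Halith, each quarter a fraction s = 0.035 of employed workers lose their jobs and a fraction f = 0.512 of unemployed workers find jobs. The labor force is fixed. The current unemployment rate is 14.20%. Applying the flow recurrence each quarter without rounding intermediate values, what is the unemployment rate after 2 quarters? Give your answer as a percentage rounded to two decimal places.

Unemployment rate after two quarters ≈ 8.00%.

With a fixed labor force, u_{t+1} = u_t + s·(1−u_t) − f·u_t = u_t·(1−s−f) + s.
Here 1−s−f = 0.453 and s = 0.035.
u_1 = 0.142000 × 0.453 + 0.035 = 0.099326.
u_2 = 0.099326 × 0.453 + 0.035 = 0.079995.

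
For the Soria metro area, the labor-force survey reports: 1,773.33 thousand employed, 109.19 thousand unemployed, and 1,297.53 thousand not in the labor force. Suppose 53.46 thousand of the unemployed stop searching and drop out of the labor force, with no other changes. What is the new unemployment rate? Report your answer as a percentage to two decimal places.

New unemployment rate ≈ 3.05%.

Initially, labor force = 1,773.33 + 109.19 = 1,882.52 thousand, so u = 109.19/1,882.52 = 5.80%.
After the change, unemployed and labor force both fall by 53.46 → E = 1,773.33, U = 55.73, labor force = 1,829.06 thousand.
New unemployment rate = 55.73 / 1,829.06 = 3.05%.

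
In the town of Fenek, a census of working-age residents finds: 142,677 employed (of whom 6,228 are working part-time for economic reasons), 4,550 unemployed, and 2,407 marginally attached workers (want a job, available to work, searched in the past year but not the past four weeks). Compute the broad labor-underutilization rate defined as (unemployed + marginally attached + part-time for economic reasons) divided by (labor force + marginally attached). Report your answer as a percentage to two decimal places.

Broad underutilization rate ≈ 8.81%.

Labor force = 142,677 + 4,550 = 147,227.
Numerator = 4,550 + 2,407 + 6,228 = 13,185.
Denominator = 147,227 + 2,407 = 149,634.
Broad rate = 13,185 / 149,634 = 8.81%.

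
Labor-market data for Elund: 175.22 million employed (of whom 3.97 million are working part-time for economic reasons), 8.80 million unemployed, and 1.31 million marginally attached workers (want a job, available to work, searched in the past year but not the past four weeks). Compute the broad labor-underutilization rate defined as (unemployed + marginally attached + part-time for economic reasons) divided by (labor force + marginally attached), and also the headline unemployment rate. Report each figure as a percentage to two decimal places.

Broad underutilization rate ≈ 7.60%; headline unemployment rate ≈ 4.78%.

Labor force = 175.22 + 8.80 = 184.02 million.
Numerator = 8.80 + 1.31 + 3.97 = 14.08 million.
Denominator = 184.02 + 1.31 = 185.33 million.
Broad rate = 14.08 / 185.33 = 7.60%.
Headline unemployment rate = 8.80 / 184.02 = 4.78%.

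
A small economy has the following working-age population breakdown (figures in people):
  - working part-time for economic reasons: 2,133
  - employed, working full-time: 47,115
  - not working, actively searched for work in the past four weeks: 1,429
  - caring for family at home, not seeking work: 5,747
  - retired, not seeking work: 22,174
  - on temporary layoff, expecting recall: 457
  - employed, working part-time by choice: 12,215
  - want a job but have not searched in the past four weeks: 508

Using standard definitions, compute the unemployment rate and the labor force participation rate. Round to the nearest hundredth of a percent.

Employed = 2,133 + 47,115 + 12,215 = 61,463 (anyone who worked, including part-time for economic reasons, counts as employed).
Unemployed = 1,429 + 457 = 1,886 (jobless and actively searching, or on temporary layoff).
Labor force = 61,463 + 1,886 = 63,349.
Not in labor force = 5,747 + 22,174 + 508 = 28,429 (those not working and not actively searching are outside the labor force — including those who want a job but have given up searching).
Civilian working-age population = 63,349 + 28,429 = 91,778.
Unemployment rate = 1,886 / 63,349 = 2.98%.
Labor force participation rate = 63,349 / 91,778 = 69.02%.

Unemployment rate ≈ 2.98%; labor force participation rate ≈ 69.02%.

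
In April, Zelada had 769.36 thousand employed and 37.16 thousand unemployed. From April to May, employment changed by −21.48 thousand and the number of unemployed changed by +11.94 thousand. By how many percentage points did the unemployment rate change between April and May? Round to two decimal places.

The unemployment rate changed by +1.55 percentage points.

April: labor force = 769.36 + 37.16 = 806.52; u = 37.16/806.52 = 4.61%.
May: labor force = 747.88 + 49.10 = 796.98; u = 49.10/796.98 = 6.16%.
Change = 6.16% − 4.61% = +1.55 pp.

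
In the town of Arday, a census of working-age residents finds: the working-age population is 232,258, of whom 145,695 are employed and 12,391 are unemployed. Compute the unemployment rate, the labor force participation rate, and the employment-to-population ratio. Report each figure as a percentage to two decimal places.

Labor force = employed + unemployed = 145,695 + 12,391 = 158,086.
Unemployment rate = 12,391 / 158,086 = 7.84%.
Labor force participation rate = 158,086 / 232,258 = 68.06%.
Employment-population ratio = 145,695 / 232,258 = 62.73%.

Unemployment rate ≈ 7.84%; labor force participation rate ≈ 68.06%; employment-population ratio ≈ 62.73%.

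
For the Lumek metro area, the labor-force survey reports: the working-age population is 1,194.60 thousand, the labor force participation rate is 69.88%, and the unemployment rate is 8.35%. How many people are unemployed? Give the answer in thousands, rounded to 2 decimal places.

Labor force = 0.6988 × 1,194.60 = 834.79 thousand.
Unemployed = 0.0835 × 834.79 ≈ 69.70 thousand.

About 69.70 thousand are unemployed.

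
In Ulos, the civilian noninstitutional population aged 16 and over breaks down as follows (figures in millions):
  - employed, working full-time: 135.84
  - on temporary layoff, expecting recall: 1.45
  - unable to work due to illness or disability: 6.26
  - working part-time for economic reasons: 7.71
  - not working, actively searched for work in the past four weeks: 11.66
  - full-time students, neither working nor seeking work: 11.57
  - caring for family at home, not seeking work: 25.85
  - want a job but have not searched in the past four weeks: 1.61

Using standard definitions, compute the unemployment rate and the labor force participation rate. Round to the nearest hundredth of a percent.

Employed = 135.84 + 7.71 = 143.55 million (anyone who worked, including part-time for economic reasons, counts as employed).
Unemployed = 1.45 + 11.66 = 13.11 million (jobless and actively searching, or on temporary layoff).
Labor force = 143.55 + 13.11 = 156.66 million.
Not in labor force = 6.26 + 11.57 + 25.85 + 1.61 = 45.29 million (those not working and not actively searching are outside the labor force — including those who want a job but have given up searching).
Civilian working-age population = 156.66 + 45.29 = 201.95 million.
Unemployment rate = 13.11 / 156.66 = 8.37%.
Labor force participation rate = 156.66 / 201.95 = 77.57%.

Unemployment rate ≈ 8.37%; labor force participation rate ≈ 77.57%.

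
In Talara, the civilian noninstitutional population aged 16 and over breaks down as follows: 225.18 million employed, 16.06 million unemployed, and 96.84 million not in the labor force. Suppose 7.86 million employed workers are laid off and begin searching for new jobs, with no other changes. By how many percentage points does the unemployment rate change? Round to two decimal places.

Initially, labor force = 225.18 + 16.06 = 241.24 million, so u = 16.06/241.24 = 6.66%.
After the change, employed falls and unemployed rises by 7.86; labor force unchanged → E = 217.32, U = 23.92, labor force = 241.24 million.
New unemployment rate = 23.92 / 241.24 = 9.92%.
Change = 9.92% − 6.66% = +3.26 percentage points.

The unemployment rate changes by +3.26 percentage points.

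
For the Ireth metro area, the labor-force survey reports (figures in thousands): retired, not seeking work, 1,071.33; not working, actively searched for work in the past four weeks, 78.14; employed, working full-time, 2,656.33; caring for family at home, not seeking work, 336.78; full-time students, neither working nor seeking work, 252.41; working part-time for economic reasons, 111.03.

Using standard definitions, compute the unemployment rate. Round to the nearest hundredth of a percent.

Unemployment rate ≈ 2.75%.

Employed = 2,656.33 + 111.03 = 2,767.36 thousand (anyone who worked, including part-time for economic reasons, counts as employed).
Unemployed = 78.14 thousand.
Labor force = 2,767.36 + 78.14 = 2,845.50 thousand.
Unemployment rate = 78.14 / 2,845.50 = 2.75%.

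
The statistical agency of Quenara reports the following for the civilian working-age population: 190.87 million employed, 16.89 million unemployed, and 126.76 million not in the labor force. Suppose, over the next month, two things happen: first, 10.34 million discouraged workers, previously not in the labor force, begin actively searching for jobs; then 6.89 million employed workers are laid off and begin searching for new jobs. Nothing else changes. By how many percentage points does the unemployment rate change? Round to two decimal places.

The unemployment rate changes by +7.51 percentage points.

Initially, labor force = 190.87 + 16.89 = 207.76 million, so u = 16.89/207.76 = 8.13%.
After the first change, unemployed and labor force both rise by 10.34 → E = 190.87, U = 27.23, labor force = 218.10 million.
After the second change, employed falls and unemployed rises by 6.89; labor force unchanged → E = 183.98, U = 34.12, labor force = 218.10 million.
New unemployment rate = 34.12 / 218.10 = 15.64%.
Change = 15.64% − 8.13% = +7.51 percentage points.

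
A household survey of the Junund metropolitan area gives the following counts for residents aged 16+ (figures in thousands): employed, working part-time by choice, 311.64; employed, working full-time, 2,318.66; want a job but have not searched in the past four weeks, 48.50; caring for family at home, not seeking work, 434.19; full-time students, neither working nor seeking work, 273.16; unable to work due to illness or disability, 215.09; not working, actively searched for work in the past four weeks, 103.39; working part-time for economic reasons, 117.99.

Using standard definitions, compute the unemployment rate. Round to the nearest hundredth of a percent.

Unemployment rate ≈ 3.63%.

Employed = 311.64 + 2,318.66 + 117.99 = 2,748.29 thousand (anyone who worked, including part-time for economic reasons, counts as employed).
Unemployed = 103.39 thousand.
Labor force = 2,748.29 + 103.39 = 2,851.68 thousand.
Unemployment rate = 103.39 / 2,851.68 = 3.63%.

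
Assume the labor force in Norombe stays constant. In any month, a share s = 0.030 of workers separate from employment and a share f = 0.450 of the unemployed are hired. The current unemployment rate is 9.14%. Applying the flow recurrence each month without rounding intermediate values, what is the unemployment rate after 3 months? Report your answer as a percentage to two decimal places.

Unemployment rate after three months ≈ 6.66%.

With a fixed labor force, u_{t+1} = u_t + s·(1−u_t) − f·u_t = u_t·(1−s−f) + s.
Here 1−s−f = 0.520 and s = 0.030.
u_1 = 0.091400 × 0.520 + 0.030 = 0.077528.
u_2 = 0.077528 × 0.520 + 0.030 = 0.070315.
u_3 = 0.070315 × 0.520 + 0.030 = 0.066564.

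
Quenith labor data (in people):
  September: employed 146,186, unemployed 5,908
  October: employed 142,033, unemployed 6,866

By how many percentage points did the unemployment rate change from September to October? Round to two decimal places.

The unemployment rate changed by +0.73 percentage points.

September: labor force = 146,186 + 5,908 = 152,094; u = 5,908/152,094 = 3.88%.
October: labor force = 142,033 + 6,866 = 148,899; u = 6,866/148,899 = 4.61%.
Change = 4.61% − 3.88% = +0.73 pp.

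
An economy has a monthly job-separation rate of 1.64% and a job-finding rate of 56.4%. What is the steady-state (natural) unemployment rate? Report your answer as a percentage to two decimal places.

At steady state the flows balance: s·E = f·U, so U/(E+U) = s/(s+f).
u* = 1.64 / (1.64 + 56.4) = 1.64 / 58.04 = 2.83%.

Steady-state unemployment rate ≈ 2.83%.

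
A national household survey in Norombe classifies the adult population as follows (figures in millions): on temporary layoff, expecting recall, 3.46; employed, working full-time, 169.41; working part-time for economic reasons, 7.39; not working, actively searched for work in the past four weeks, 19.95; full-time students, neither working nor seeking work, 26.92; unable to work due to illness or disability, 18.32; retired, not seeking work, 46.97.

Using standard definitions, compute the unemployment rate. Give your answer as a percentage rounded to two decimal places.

Unemployment rate ≈ 11.69%.

Employed = 169.41 + 7.39 = 176.80 million (anyone who worked, including part-time for economic reasons, counts as employed).
Unemployed = 3.46 + 19.95 = 23.41 million (jobless and actively searching, or on temporary layoff).
Labor force = 176.80 + 23.41 = 200.21 million.
Unemployment rate = 23.41 / 200.21 = 11.69%.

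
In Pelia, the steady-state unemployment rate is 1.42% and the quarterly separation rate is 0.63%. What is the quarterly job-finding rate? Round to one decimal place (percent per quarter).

Job-finding rate ≈ 43.7% per quarter.

From u* = s/(s+f): f = s·(1−u)/u.
f = 0.63 × (1 − 0.0142) / 0.0142 = 0.6211 / 0.0142 ≈ 43.7% per quarter.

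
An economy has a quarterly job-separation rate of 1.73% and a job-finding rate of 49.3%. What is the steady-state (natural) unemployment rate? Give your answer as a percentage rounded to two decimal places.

At steady state the flows balance: s·E = f·U, so U/(E+U) = s/(s+f).
u* = 1.73 / (1.73 + 49.3) = 1.73 / 51.03 = 3.39%.

Steady-state unemployment rate ≈ 3.39%.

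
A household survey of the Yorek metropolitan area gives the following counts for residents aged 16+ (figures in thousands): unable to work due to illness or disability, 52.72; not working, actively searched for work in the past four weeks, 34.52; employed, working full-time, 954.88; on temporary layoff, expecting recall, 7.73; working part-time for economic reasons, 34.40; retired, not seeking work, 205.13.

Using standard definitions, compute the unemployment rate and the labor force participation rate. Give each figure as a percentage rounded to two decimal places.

Employed = 954.88 + 34.40 = 989.28 thousand (anyone who worked, including part-time for economic reasons, counts as employed).
Unemployed = 34.52 + 7.73 = 42.25 thousand (jobless and actively searching, or on temporary layoff).
Labor force = 989.28 + 42.25 = 1,031.53 thousand.
Not in labor force = 52.72 + 205.13 = 257.85 thousand (those not working and not actively searching are outside the labor force).
Civilian working-age population = 1,031.53 + 257.85 = 1,289.38 thousand.
Unemployment rate = 42.25 / 1,031.53 = 4.10%.
Labor force participation rate = 1,031.53 / 1,289.38 = 80.00%.

Unemployment rate ≈ 4.10%; labor force participation rate ≈ 80.00%.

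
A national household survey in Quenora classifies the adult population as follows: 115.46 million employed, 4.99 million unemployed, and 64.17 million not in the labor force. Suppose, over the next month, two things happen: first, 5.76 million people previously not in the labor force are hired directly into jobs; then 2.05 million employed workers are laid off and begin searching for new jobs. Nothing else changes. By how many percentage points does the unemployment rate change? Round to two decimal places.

The unemployment rate changes by +1.44 percentage points.

Initially, labor force = 115.46 + 4.99 = 120.45 million, so u = 4.99/120.45 = 4.14%.
After the first change, employed and labor force both rise by 5.76; unemployed unchanged → E = 121.22, U = 4.99, labor force = 126.21 million.
After the second change, employed falls and unemployed rises by 2.05; labor force unchanged → E = 119.17, U = 7.04, labor force = 126.21 million.
New unemployment rate = 7.04 / 126.21 = 5.58%.
Change = 5.58% − 4.14% = +1.44 percentage points.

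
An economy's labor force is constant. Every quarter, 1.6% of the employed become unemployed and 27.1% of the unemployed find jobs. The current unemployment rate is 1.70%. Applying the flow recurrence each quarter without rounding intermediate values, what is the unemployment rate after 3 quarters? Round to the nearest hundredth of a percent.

With a fixed labor force, u_{t+1} = u_t + s·(1−u_t) − f·u_t = u_t·(1−s−f) + s.
Here 1−s−f = 0.713 and s = 0.016.
u_1 = 0.017000 × 0.713 + 0.016 = 0.028121.
u_2 = 0.028121 × 0.713 + 0.016 = 0.036050.
u_3 = 0.036050 × 0.713 + 0.016 = 0.041704.

Unemployment rate after three quarters ≈ 4.17%.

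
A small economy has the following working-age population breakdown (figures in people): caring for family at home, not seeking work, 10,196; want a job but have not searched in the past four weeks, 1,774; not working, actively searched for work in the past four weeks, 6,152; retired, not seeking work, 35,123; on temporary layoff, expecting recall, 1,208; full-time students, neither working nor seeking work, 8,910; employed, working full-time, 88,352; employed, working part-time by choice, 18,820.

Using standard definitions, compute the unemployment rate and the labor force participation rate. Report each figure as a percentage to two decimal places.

Unemployment rate ≈ 6.43%; labor force participation rate ≈ 67.16%.

Employed = 88,352 + 18,820 = 107,172.
Unemployed = 6,152 + 1,208 = 7,360 (jobless and actively searching, or on temporary layoff).
Labor force = 107,172 + 7,360 = 114,532.
Not in labor force = 10,196 + 1,774 + 35,123 + 8,910 = 56,003 (those not working and not actively searching are outside the labor force — including those who want a job but have given up searching).
Civilian working-age population = 114,532 + 56,003 = 170,535.
Unemployment rate = 7,360 / 114,532 = 6.43%.
Labor force participation rate = 114,532 / 170,535 = 67.16%.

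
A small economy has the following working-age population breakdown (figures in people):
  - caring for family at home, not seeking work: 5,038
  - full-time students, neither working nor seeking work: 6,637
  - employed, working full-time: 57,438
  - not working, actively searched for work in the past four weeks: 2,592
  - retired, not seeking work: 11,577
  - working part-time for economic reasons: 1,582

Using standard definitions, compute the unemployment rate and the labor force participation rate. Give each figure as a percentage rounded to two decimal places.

Employed = 57,438 + 1,582 = 59,020 (anyone who worked, including part-time for economic reasons, counts as employed).
Unemployed = 2,592.
Labor force = 59,020 + 2,592 = 61,612.
Not in labor force = 5,038 + 6,637 + 11,577 = 23,252 (those not working and not actively searching are outside the labor force).
Civilian working-age population = 61,612 + 23,252 = 84,864.
Unemployment rate = 2,592 / 61,612 = 4.21%.
Labor force participation rate = 61,612 / 84,864 = 72.60%.

Unemployment rate ≈ 4.21%; labor force participation rate ≈ 72.60%.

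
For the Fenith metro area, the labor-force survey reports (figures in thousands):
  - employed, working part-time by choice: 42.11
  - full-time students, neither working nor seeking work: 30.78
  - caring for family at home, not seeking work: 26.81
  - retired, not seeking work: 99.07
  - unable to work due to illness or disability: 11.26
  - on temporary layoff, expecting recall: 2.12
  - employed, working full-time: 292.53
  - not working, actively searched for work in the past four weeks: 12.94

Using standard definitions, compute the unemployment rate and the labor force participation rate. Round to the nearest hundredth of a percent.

Employed = 42.11 + 292.53 = 334.64 thousand.
Unemployed = 2.12 + 12.94 = 15.06 thousand (jobless and actively searching, or on temporary layoff).
Labor force = 334.64 + 15.06 = 349.70 thousand.
Not in labor force = 30.78 + 26.81 + 99.07 + 11.26 = 167.92 thousand (those not working and not actively searching are outside the labor force).
Civilian working-age population = 349.70 + 167.92 = 517.62 thousand.
Unemployment rate = 15.06 / 349.70 = 4.31%.
Labor force participation rate = 349.70 / 517.62 = 67.56%.

Unemployment rate ≈ 4.31%; labor force participation rate ≈ 67.56%.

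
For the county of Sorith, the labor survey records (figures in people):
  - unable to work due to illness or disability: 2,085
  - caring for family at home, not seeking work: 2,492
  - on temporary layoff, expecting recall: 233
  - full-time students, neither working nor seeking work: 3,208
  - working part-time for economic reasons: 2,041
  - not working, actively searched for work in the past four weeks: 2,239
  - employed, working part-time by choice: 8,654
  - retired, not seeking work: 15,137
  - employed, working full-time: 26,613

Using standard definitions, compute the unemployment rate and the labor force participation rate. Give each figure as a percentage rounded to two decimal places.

Unemployment rate ≈ 6.21%; labor force participation rate ≈ 63.44%.

Employed = 2,041 + 8,654 + 26,613 = 37,308 (anyone who worked, including part-time for economic reasons, counts as employed).
Unemployed = 233 + 2,239 = 2,472 (jobless and actively searching, or on temporary layoff).
Labor force = 37,308 + 2,472 = 39,780.
Not in labor force = 2,085 + 2,492 + 3,208 + 15,137 = 22,922 (those not working and not actively searching are outside the labor force).
Civilian working-age population = 39,780 + 22,922 = 62,702.
Unemployment rate = 2,472 / 39,780 = 6.21%.
Labor force participation rate = 39,780 / 62,702 = 63.44%.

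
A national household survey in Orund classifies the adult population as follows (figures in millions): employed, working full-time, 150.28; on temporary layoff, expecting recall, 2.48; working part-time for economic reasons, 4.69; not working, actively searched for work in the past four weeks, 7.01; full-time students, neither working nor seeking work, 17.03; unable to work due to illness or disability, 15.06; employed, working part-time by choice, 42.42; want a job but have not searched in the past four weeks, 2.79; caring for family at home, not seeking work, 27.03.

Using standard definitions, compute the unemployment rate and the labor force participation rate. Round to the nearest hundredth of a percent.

Unemployment rate ≈ 4.59%; labor force participation rate ≈ 76.97%.

Employed = 150.28 + 4.69 + 42.42 = 197.39 million (anyone who worked, including part-time for economic reasons, counts as employed).
Unemployed = 2.48 + 7.01 = 9.49 million (jobless and actively searching, or on temporary layoff).
Labor force = 197.39 + 9.49 = 206.88 million.
Not in labor force = 17.03 + 15.06 + 2.79 + 27.03 = 61.91 million (those not working and not actively searching are outside the labor force — including those who want a job but have given up searching).
Civilian working-age population = 206.88 + 61.91 = 268.79 million.
Unemployment rate = 9.49 / 206.88 = 4.59%.
Labor force participation rate = 206.88 / 268.79 = 76.97%.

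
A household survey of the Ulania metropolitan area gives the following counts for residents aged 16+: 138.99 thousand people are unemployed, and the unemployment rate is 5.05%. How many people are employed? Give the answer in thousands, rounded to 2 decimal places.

About 2,613.29 thousand are employed.

Labor force = U / u = 138.99 / 0.0505 ≈ 2,752.28 thousand.
Employed = labor force − unemployed = 2,752.28 − 138.99 = 2,613.29 thousand.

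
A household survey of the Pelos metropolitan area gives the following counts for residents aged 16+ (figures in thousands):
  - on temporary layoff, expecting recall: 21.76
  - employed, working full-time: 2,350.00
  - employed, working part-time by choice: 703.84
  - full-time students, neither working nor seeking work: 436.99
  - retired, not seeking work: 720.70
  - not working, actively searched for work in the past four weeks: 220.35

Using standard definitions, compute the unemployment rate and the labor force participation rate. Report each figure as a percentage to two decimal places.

Unemployment rate ≈ 7.35%; labor force participation rate ≈ 74.01%.

Employed = 2,350.00 + 703.84 = 3,053.84 thousand.
Unemployed = 21.76 + 220.35 = 242.11 thousand (jobless and actively searching, or on temporary layoff).
Labor force = 3,053.84 + 242.11 = 3,295.95 thousand.
Not in labor force = 436.99 + 720.70 = 1,157.69 thousand (those not working and not actively searching are outside the labor force).
Civilian working-age population = 3,295.95 + 1,157.69 = 4,453.64 thousand.
Unemployment rate = 242.11 / 3,295.95 = 7.35%.
Labor force participation rate = 3,295.95 / 4,453.64 = 74.01%.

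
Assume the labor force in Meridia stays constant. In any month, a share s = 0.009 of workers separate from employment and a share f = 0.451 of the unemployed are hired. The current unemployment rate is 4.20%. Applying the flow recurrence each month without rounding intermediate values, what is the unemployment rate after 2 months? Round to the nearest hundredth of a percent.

Unemployment rate after two months ≈ 2.61%.

With a fixed labor force, u_{t+1} = u_t + s·(1−u_t) − f·u_t = u_t·(1−s−f) + s.
Here 1−s−f = 0.540 and s = 0.009.
u_1 = 0.042000 × 0.540 + 0.009 = 0.031680.
u_2 = 0.031680 × 0.540 + 0.009 = 0.026107.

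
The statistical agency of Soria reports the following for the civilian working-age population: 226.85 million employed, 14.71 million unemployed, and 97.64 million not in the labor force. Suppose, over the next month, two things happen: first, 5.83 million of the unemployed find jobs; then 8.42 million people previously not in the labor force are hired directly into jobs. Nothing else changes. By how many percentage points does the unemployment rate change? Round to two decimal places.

Initially, labor force = 226.85 + 14.71 = 241.56 million, so u = 14.71/241.56 = 6.09%.
After the first change, unemployed falls and employed rises by 5.83; labor force unchanged → E = 232.68, U = 8.88, labor force = 241.56 million.
After the second change, employed and labor force both rise by 8.42; unemployed unchanged → E = 241.10, U = 8.88, labor force = 249.98 million.
New unemployment rate = 8.88 / 249.98 = 3.55%.
Change = 3.55% − 6.09% = −2.54 percentage points.

The unemployment rate changes by −2.54 percentage points.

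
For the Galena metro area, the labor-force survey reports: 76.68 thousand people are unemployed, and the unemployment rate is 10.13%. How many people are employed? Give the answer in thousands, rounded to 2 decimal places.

Labor force = U / u = 76.68 / 0.1013 ≈ 756.96 thousand.
Employed = labor force − unemployed = 756.96 − 76.68 = 680.28 thousand.

About 680.28 thousand are employed.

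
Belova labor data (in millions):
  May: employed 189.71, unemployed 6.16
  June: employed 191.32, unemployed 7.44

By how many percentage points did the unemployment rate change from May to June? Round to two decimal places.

The unemployment rate changed by +0.60 percentage points.

May: labor force = 189.71 + 6.16 = 195.87; u = 6.16/195.87 = 3.14%.
June: labor force = 191.32 + 7.44 = 198.76; u = 7.44/198.76 = 3.74%.
Change = 3.74% − 3.14% = +0.60 pp.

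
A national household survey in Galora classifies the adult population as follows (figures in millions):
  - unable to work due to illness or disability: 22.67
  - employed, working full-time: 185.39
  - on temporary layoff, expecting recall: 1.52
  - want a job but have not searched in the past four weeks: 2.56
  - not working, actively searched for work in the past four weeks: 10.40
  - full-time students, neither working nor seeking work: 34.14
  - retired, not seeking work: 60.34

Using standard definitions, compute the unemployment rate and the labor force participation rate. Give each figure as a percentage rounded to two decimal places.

Employed = 185.39 million.
Unemployed = 1.52 + 10.40 = 11.92 million (jobless and actively searching, or on temporary layoff).
Labor force = 185.39 + 11.92 = 197.31 million.
Not in labor force = 22.67 + 2.56 + 34.14 + 60.34 = 119.71 million (those not working and not actively searching are outside the labor force — including those who want a job but have given up searching).
Civilian working-age population = 197.31 + 119.71 = 317.02 million.
Unemployment rate = 11.92 / 197.31 = 6.04%.
Labor force participation rate = 197.31 / 317.02 = 62.24%.

Unemployment rate ≈ 6.04%; labor force participation rate ≈ 62.24%.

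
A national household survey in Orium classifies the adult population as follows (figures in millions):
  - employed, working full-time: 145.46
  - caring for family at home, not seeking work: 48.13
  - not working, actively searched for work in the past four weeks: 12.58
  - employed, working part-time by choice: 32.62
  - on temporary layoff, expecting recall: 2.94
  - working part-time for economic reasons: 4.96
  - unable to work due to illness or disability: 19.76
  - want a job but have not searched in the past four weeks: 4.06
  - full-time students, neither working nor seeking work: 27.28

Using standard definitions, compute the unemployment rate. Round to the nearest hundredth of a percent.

Employed = 145.46 + 32.62 + 4.96 = 183.04 million (anyone who worked, including part-time for economic reasons, counts as employed).
Unemployed = 12.58 + 2.94 = 15.52 million (jobless and actively searching, or on temporary layoff).
Labor force = 183.04 + 15.52 = 198.56 million.
Unemployment rate = 15.52 / 198.56 = 7.82%.

Unemployment rate ≈ 7.82%.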